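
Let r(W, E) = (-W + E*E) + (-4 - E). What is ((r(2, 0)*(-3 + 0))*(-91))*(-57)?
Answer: 93366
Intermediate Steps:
r(W, E) = -4 + E² - E - W (r(W, E) = (-W + E²) + (-4 - E) = (E² - W) + (-4 - E) = -4 + E² - E - W)
((r(2, 0)*(-3 + 0))*(-91))*(-57) = (((-4 + 0² - 1*0 - 1*2)*(-3 + 0))*(-91))*(-57) = (((-4 + 0 + 0 - 2)*(-3))*(-91))*(-57) = (-6*(-3)*(-91))*(-57) = (18*(-91))*(-57) = -1638*(-57) = 93366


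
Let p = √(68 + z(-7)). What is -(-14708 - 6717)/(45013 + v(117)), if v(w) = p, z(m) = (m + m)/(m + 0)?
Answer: 964403525/2026170099 - 21425*√70/2026170099 ≈ 0.47589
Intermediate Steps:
z(m) = 2 (z(m) = (2*m)/m = 2)
p = √70 (p = √(68 + 2) = √70 ≈ 8.3666)
v(w) = √70
-(-14708 - 6717)/(45013 + v(117)) = -(-14708 - 6717)/(45013 + √70) = -(-21425)/(45013 + √70) = 21425/(45013 + √70)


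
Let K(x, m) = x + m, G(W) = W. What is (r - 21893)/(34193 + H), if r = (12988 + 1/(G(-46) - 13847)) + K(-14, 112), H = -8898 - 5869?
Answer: -61177826/134942709 ≈ -0.45336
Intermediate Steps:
K(x, m) = m + x
H = -14767
r = 181803797/13893 (r = (12988 + 1/(-46 - 13847)) + (112 - 14) = (12988 + 1/(-13893)) + 98 = (12988 - 1/13893) + 98 = 180442283/13893 + 98 = 181803797/13893 ≈ 13086.)
(r - 21893)/(34193 + H) = (181803797/13893 - 21893)/(34193 - 14767) = -122355652/13893/19426 = -122355652/13893*1/19426 = -61177826/134942709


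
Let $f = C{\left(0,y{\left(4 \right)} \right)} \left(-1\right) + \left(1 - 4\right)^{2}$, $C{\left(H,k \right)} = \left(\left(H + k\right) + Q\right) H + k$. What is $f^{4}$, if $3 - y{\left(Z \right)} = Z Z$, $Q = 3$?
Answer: $234256$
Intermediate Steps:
$y{\left(Z \right)} = 3 - Z^{2}$ ($y{\left(Z \right)} = 3 - Z Z = 3 - Z^{2}$)
$C{\left(H,k \right)} = k + H \left(3 + H + k\right)$ ($C{\left(H,k \right)} = \left(\left(H + k\right) + 3\right) H + k = \left(3 + H + k\right) H + k = H \left(3 + H + k\right) + k = k + H \left(3 + H + k\right)$)
$f = 22$ ($f = \left(\left(3 - 4^{2}\right) + 0^{2} + 3 \cdot 0 + 0 \left(3 - 4^{2}\right)\right) \left(-1\right) + \left(1 - 4\right)^{2} = \left(\left(3 - 16\right) + 0 + 0 + 0 \left(3 - 16\right)\right) \left(-1\right) + \left(-3\right)^{2} = \left(\left(3 - 16\right) + 0 + 0 + 0 \left(3 - 16\right)\right) \left(-1\right) + 9 = \left(-13 + 0 + 0 + 0 \left(-13\right)\right) \left(-1\right) + 9 = \left(-13 + 0 + 0 + 0\right) \left(-1\right) + 9 = \left(-13\right) \left(-1\right) + 9 = 13 + 9 = 22$)
$f^{4} = 22^{4} = 234256$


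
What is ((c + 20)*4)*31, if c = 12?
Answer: 3968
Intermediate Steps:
((c + 20)*4)*31 = ((12 + 20)*4)*31 = (32*4)*31 = 128*31 = 3968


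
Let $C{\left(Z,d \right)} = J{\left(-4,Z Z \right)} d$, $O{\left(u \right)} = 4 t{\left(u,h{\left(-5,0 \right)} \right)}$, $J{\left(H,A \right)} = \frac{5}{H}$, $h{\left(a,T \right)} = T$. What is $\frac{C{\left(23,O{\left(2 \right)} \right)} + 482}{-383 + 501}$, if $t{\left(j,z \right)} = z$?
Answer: $\frac{241}{59} \approx 4.0847$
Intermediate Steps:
$O{\left(u \right)} = 0$ ($O{\left(u \right)} = 4 \cdot 0 = 0$)
$C{\left(Z,d \right)} = - \frac{5 d}{4}$ ($C{\left(Z,d \right)} = \frac{5}{-4} d = 5 \left(- \frac{1}{4}\right) d = - \frac{5 d}{4}$)
$\frac{C{\left(23,O{\left(2 \right)} \right)} + 482}{-383 + 501} = \frac{\left(- \frac{5}{4}\right) 0 + 482}{-383 + 501} = \frac{0 + 482}{118} = 482 \cdot \frac{1}{118} = \frac{241}{59}$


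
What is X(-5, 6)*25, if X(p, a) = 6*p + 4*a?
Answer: -150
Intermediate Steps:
X(p, a) = 4*a + 6*p
X(-5, 6)*25 = (4*6 + 6*(-5))*25 = (24 - 30)*25 = -6*25 = -150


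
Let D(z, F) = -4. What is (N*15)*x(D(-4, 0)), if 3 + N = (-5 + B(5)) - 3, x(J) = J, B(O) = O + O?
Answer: 60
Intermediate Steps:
B(O) = 2*O
N = -1 (N = -3 + ((-5 + 2*5) - 3) = -3 + ((-5 + 10) - 3) = -3 + (5 - 3) = -3 + 2 = -1)
(N*15)*x(D(-4, 0)) = -1*15*(-4) = -15*(-4) = 60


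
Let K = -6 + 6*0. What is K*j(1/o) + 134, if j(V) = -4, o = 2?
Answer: 158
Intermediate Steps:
K = -6 (K = -6 + 0 = -6)
K*j(1/o) + 134 = -6*(-4) + 134 = 24 + 134 = 158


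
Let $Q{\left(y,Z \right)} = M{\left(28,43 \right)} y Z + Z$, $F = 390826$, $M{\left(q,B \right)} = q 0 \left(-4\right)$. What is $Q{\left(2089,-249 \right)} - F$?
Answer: $-391075$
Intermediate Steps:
$M{\left(q,B \right)} = 0$ ($M{\left(q,B \right)} = 0 \left(-4\right) = 0$)
$Q{\left(y,Z \right)} = Z$ ($Q{\left(y,Z \right)} = 0 y Z + Z = 0 Z + Z = 0 + Z = Z$)
$Q{\left(2089,-249 \right)} - F = -249 - 390826 = -391075$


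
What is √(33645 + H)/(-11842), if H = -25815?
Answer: -3*√870/11842 ≈ -0.0074723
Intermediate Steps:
√(33645 + H)/(-11842) = √(33645 - 25815)/(-11842) = √7830*(-1/11842) = (3*√870)*(-1/11842) = -3*√870/11842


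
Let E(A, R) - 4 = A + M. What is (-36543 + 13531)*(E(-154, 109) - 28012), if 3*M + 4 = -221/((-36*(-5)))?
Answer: 87494046013/135 ≈ 6.4810e+8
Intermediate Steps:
M = -941/540 (M = -4/3 + (-221/((-36*(-5))))/3 = -4/3 + (-221/180)/3 = -4/3 + (-221*1/180)/3 = -4/3 + (⅓)*(-221/180) = -4/3 - 221/540 = -941/540 ≈ -1.7426)
E(A, R) = 1219/540 + A (E(A, R) = 4 + (A - 941/540) = 4 + (-941/540 + A) = 1219/540 + A)
(-36543 + 13531)*(E(-154, 109) - 28012) = (-36543 + 13531)*((1219/540 - 154) - 28012) = -23012*(-81941/540 - 28012) = -23012*(-15208421/540) = 87494046013/135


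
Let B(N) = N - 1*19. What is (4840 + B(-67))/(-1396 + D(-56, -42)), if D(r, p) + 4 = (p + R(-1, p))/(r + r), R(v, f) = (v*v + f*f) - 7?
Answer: -133112/39629 ≈ -3.3590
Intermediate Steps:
B(N) = -19 + N (B(N) = N - 19 = -19 + N)
R(v, f) = -7 + f**2 + v**2 (R(v, f) = (v**2 + f**2) - 7 = (f**2 + v**2) - 7 = -7 + f**2 + v**2)
D(r, p) = -4 + (-6 + p + p**2)/(2*r) (D(r, p) = -4 + (p + (-7 + p**2 + (-1)**2))/(r + r) = -4 + (p + (-7 + p**2 + 1))/((2*r)) = -4 + (p + (-6 + p**2))*(1/(2*r)) = -4 + (-6 + p + p**2)*(1/(2*r)) = -4 + (-6 + p + p**2)/(2*r))
(4840 + B(-67))/(-1396 + D(-56, -42)) = (4840 + (-19 - 67))/(-1396 + (1/2)*(-6 - 42 + (-42)**2 - 8*(-56))/(-56)) = (4840 - 86)/(-1396 + (1/2)*(-1/56)*(-6 - 42 + 1764 + 448)) = 4754/(-1396 + (1/2)*(-1/56)*2164) = 4754/(-1396 - 541/28) = 4754/(-39629/28) = 4754*(-28/39629) = -133112/39629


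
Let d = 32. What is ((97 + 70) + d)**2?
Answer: 39601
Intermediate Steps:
((97 + 70) + d)**2 = ((97 + 70) + 32)**2 = (167 + 32)**2 = 199**2 = 39601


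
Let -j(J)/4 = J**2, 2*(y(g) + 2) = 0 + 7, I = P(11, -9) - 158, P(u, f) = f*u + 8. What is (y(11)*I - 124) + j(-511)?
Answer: -2089963/2 ≈ -1.0450e+6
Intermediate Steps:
P(u, f) = 8 + f*u
I = -249 (I = (8 - 9*11) - 158 = (8 - 99) - 158 = -91 - 158 = -249)
y(g) = 3/2 (y(g) = -2 + (0 + 7)/2 = -2 + (1/2)*7 = -2 + 7/2 = 3/2)
j(J) = -4*J**2
(y(11)*I - 124) + j(-511) = ((3/2)*(-249) - 124) - 4*(-511)**2 = (-747/2 - 124) - 4*261121 = -995/2 - 1044484 = -2089963/2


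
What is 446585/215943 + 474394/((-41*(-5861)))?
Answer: 209756885627/51891318843 ≈ 4.0422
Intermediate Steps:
446585/215943 + 474394/((-41*(-5861))) = 446585*(1/215943) + 474394/240301 = 446585/215943 + 474394*(1/240301) = 446585/215943 + 474394/240301 = 209756885627/51891318843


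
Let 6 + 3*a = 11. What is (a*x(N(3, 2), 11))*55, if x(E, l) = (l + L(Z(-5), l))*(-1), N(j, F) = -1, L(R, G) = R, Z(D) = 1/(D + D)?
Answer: -5995/6 ≈ -999.17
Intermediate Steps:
Z(D) = 1/(2*D)
a = 5/3 (a = -2 + (1/3)*11 = -2 + 11/3 = 5/3 ≈ 1.6667)
x(E, l) = 1/10 - l (x(E, l) = (l + (1/2)/(-5))*(-1) = (l + (1/2)*(-1/5))*(-1) = (l - 1/10)*(-1) = (-1/10 + l)*(-1) = 1/10 - l)
(a*x(N(3, 2), 11))*55 = (5*(1/10 - 1*11)/3)*55 = (5*(1/10 - 11)/3)*55 = ((5/3)*(-109/10))*55 = -109/6*55 = -5995/6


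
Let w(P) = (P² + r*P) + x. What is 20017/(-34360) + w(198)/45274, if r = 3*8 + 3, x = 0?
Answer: 312244171/777807320 ≈ 0.40144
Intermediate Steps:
r = 27 (r = 24 + 3 = 27)
w(P) = P² + 27*P (w(P) = (P² + 27*P) + 0 = P² + 27*P)
20017/(-34360) + w(198)/45274 = 20017/(-34360) + (198*(27 + 198))/45274 = 20017*(-1/34360) + (198*225)*(1/45274) = -20017/34360 + 44550*(1/45274) = -20017/34360 + 22275/22637 = 312244171/777807320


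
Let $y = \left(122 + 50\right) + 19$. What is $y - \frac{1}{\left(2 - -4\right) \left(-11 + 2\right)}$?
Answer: $\frac{10315}{54} \approx 191.02$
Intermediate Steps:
$y = 191$ ($y = 172 + 19 = 191$)
$y - \frac{1}{\left(2 - -4\right) \left(-11 + 2\right)} = 191 - \frac{1}{\left(2 - -4\right) \left(-11 + 2\right)} = 191 - \frac{1}{\left(2 + 4\right) \left(-9\right)} = 191 - \frac{1}{6 \left(-9\right)} = 191 - \frac{1}{-54} = 191 - - \frac{1}{54} = 191 + \frac{1}{54} = \frac{10315}{54}$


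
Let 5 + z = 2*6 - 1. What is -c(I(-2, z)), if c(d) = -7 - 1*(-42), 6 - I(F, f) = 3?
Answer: -35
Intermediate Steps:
z = 6 (z = -5 + (2*6 - 1) = -5 + (12 - 1) = -5 + 11 = 6)
I(F, f) = 3 (I(F, f) = 6 - 1*3 = 6 - 3 = 3)
c(d) = 35 (c(d) = -7 + 42 = 35)
-c(I(-2, z)) = -1*35 = -35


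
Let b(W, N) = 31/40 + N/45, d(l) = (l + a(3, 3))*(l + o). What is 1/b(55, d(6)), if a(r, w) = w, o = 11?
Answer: 40/167 ≈ 0.23952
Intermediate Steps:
d(l) = (3 + l)*(11 + l) (d(l) = (l + 3)*(l + 11) = (3 + l)*(11 + l))
b(W, N) = 31/40 + N/45 (b(W, N) = 31*(1/40) + N*(1/45) = 31/40 + N/45)
1/b(55, d(6)) = 1/(31/40 + (33 + 6² + 14*6)/45) = 1/(31/40 + (33 + 36 + 84)/45) = 1/(31/40 + (1/45)*153) = 1/(31/40 + 17/5) = 1/(167/40) = 40/167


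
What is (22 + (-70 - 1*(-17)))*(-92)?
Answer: 2852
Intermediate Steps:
(22 + (-70 - 1*(-17)))*(-92) = (22 + (-70 + 17))*(-92) = (22 - 53)*(-92) = -31*(-92) = 2852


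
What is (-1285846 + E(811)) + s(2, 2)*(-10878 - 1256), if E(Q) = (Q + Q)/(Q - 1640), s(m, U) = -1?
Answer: -1055908870/829 ≈ -1.2737e+6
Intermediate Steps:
E(Q) = 2*Q/(-1640 + Q) (E(Q) = (2*Q)/(-1640 + Q) = 2*Q/(-1640 + Q))
(-1285846 + E(811)) + s(2, 2)*(-10878 - 1256) = (-1285846 + 2*811/(-1640 + 811)) - (-10878 - 1256) = (-1285846 + 2*811/(-829)) - 1*(-12134) = (-1285846 + 2*811*(-1/829)) + 12134 = (-1285846 - 1622/829) + 12134 = -1065967956/829 + 12134 = -1055908870/829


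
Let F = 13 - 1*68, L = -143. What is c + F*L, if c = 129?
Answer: 7994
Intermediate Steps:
F = -55 (F = 13 - 68 = -55)
c + F*L = 129 - 55*(-143) = 129 + 7865 = 7994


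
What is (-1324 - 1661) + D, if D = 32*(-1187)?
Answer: -40969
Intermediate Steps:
D = -37984
(-1324 - 1661) + D = (-1324 - 1661) - 37984 = -2985 - 37984 = -40969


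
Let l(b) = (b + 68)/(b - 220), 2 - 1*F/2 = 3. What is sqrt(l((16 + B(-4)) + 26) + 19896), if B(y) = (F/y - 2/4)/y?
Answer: sqrt(157591321)/89 ≈ 141.05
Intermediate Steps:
F = -2 (F = 4 - 2*3 = 4 - 6 = -2)
B(y) = (-1/2 - 2/y)/y (B(y) = (-2/y - 2/4)/y = (-2/y - 2*1/4)/y = (-2/y - 1/2)/y = (-1/2 - 2/y)/y)
l(b) = (68 + b)/(-220 + b)
sqrt(l((16 + B(-4)) + 26) + 19896) = sqrt((68 + ((16 + (1/2)*(-4 - 1*(-4))/(-4)**2) + 26))/(-220 + ((16 + (1/2)*(-4 - 1*(-4))/(-4)**2) + 26)) + 19896) = sqrt((68 + ((16 + (1/2)*(1/16)*(-4 + 4)) + 26))/(-220 + ((16 + (1/2)*(1/16)*(-4 + 4)) + 26)) + 19896) = sqrt((68 + ((16 + (1/2)*(1/16)*0) + 26))/(-220 + ((16 + (1/2)*(1/16)*0) + 26)) + 19896) = sqrt((68 + ((16 + 0) + 26))/(-220 + ((16 + 0) + 26)) + 19896) = sqrt((68 + (16 + 26))/(-220 + (16 + 26)) + 19896) = sqrt((68 + 42)/(-220 + 42) + 19896) = sqrt(110/(-178) + 19896) = sqrt(-1/178*110 + 19896) = sqrt(-55/89 + 19896) = sqrt(1770689/89) = sqrt(157591321)/89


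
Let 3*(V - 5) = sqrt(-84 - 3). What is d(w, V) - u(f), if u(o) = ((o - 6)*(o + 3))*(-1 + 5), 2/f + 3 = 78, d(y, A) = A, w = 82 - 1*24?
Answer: 434909/5625 + I*sqrt(87)/3 ≈ 77.317 + 3.1091*I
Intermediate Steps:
w = 58 (w = 82 - 24 = 58)
V = 5 + I*sqrt(87)/3 (V = 5 + sqrt(-84 - 3)/3 = 5 + sqrt(-87)/3 = 5 + (I*sqrt(87))/3 = 5 + I*sqrt(87)/3 ≈ 5.0 + 3.1091*I)
f = 2/75 (f = 2/(-3 + 78) = 2/75 ≈ 0.026667)
u(o) = 4*(-6 + o)*(3 + o) (u(o) = ((-6 + o)*(3 + o))*4 = 4*(-6 + o)*(3 + o))
d(w, V) - u(f) = (5 + I*sqrt(87)/3) - (-72 - 12*2/75 + 4*(2/75)**2) = (5 + I*sqrt(87)/3) - (-72 - 8/25 + 4*(4/5625)) = (5 + I*sqrt(87)/3) - (-72 - 8/25 + 16/5625) = (5 + I*sqrt(87)/3) - 1*(-406784/5625) = (5 + I*sqrt(87)/3) + 406784/5625 = 434909/5625 + I*sqrt(87)/3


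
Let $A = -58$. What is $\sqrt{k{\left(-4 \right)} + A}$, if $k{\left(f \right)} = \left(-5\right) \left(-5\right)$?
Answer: $i \sqrt{33} \approx 5.7446 i$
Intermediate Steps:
$k{\left(f \right)} = 25$
$\sqrt{k{\left(-4 \right)} + A} = \sqrt{25 - 58} = \sqrt{-33} = i \sqrt{33}$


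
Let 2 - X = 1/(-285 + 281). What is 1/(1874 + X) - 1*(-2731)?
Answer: 20496159/7505 ≈ 2731.0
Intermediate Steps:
X = 9/4 (X = 2 - 1/(-285 + 281) = 2 - 1/(-4) = 2 - 1*(-¼) = 2 + ¼ = 9/4 ≈ 2.2500)
1/(1874 + X) - 1*(-2731) = 1/(1874 + 9/4) - 1*(-2731) = 1/(7505/4) + 2731 = 4/7505 + 2731 = 20496159/7505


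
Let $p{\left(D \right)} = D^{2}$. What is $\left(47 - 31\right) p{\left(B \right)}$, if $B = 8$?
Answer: $1024$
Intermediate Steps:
$\left(47 - 31\right) p{\left(B \right)} = \left(47 - 31\right) 8^{2} = 16 \cdot 64 = 1024$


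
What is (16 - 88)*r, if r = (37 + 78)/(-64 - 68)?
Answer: 690/11 ≈ 62.727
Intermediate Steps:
r = -115/132 (r = 115/(-132) = 115*(-1/132) = -115/132 ≈ -0.87121)
(16 - 88)*r = (16 - 88)*(-115/132) = -72*(-115/132) = 690/11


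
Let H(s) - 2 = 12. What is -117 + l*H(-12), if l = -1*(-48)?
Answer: 555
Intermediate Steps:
l = 48
H(s) = 14 (H(s) = 2 + 12 = 14)
-117 + l*H(-12) = -117 + 48*14 = -117 + 672 = 555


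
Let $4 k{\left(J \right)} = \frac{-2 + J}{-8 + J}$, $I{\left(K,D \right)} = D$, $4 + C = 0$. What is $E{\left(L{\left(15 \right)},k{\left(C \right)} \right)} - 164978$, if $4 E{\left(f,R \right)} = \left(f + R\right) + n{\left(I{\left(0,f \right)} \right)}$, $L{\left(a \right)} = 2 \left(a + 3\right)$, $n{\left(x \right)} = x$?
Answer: $- \frac{5278719}{32} \approx -1.6496 \cdot 10^{5}$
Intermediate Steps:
$C = -4$ ($C = -4 + 0 = -4$)
$k{\left(J \right)} = \frac{-2 + J}{4 \left(-8 + J\right)}$ ($k{\left(J \right)} = \frac{\left(-2 + J\right) \frac{1}{-8 + J}}{4} = \frac{\frac{1}{-8 + J} \left(-2 + J\right)}{4} = \frac{-2 + J}{4 \left(-8 + J\right)}$)
$L{\left(a \right)} = 6 + 2 a$ ($L{\left(a \right)} = 2 \left(3 + a\right) = 6 + 2 a$)
$E{\left(f,R \right)} = \frac{f}{2} + \frac{R}{4}$ ($E{\left(f,R \right)} = \frac{\left(f + R\right) + f}{4} = \frac{\left(R + f\right) + f}{4} = \frac{R + 2 f}{4} = \frac{f}{2} + \frac{R}{4}$)
$E{\left(L{\left(15 \right)},k{\left(C \right)} \right)} - 164978 = \left(\frac{6 + 2 \cdot 15}{2} + \frac{\frac{1}{4} \frac{1}{-8 - 4} \left(-2 - 4\right)}{4}\right) - 164978 = \left(\frac{6 + 30}{2} + \frac{\frac{1}{4} \frac{1}{-12} \left(-6\right)}{4}\right) - 164978 = \left(\frac{1}{2} \cdot 36 + \frac{\frac{1}{4} \left(- \frac{1}{12}\right) \left(-6\right)}{4}\right) - 164978 = \left(18 + \frac{1}{4} \cdot \frac{1}{8}\right) - 164978 = \left(18 + \frac{1}{32}\right) - 164978 = \frac{577}{32} - 164978 = - \frac{5278719}{32}$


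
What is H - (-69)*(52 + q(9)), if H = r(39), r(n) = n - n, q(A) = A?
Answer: 4209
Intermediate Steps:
r(n) = 0
H = 0
H - (-69)*(52 + q(9)) = 0 - (-69)*(52 + 9) = 0 - (-69)*61 = 0 - 1*(-4209) = 0 + 4209 = 4209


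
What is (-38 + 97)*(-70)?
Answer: -4130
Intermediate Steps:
(-38 + 97)*(-70) = 59*(-70) = -4130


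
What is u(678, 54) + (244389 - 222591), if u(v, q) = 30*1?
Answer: 21828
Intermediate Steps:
u(v, q) = 30
u(678, 54) + (244389 - 222591) = 30 + (244389 - 222591) = 30 + 21798 = 21828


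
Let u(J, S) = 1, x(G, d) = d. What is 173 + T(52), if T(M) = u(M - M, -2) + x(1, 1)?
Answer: 175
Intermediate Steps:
T(M) = 2 (T(M) = 1 + 1 = 2)
173 + T(52) = 173 + 2 = 175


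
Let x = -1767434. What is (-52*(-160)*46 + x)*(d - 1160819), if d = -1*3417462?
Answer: 6339609796634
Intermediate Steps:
d = -3417462
(-52*(-160)*46 + x)*(d - 1160819) = (-52*(-160)*46 - 1767434)*(-3417462 - 1160819) = (8320*46 - 1767434)*(-4578281) = (382720 - 1767434)*(-4578281) = -1384714*(-4578281) = 6339609796634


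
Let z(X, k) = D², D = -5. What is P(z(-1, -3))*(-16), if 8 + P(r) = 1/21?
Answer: 2672/21 ≈ 127.24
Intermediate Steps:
z(X, k) = 25 (z(X, k) = (-5)² = 25)
P(r) = -167/21 (P(r) = -8 + 1/21 = -167/21)
P(z(-1, -3))*(-16) = -167/21*(-16) = 2672/21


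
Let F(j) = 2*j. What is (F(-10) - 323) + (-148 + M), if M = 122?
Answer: -369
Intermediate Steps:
(F(-10) - 323) + (-148 + M) = (2*(-10) - 323) + (-148 + 122) = (-20 - 323) - 26 = -343 - 26 = -369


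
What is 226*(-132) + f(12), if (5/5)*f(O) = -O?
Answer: -29844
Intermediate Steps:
f(O) = -O
226*(-132) + f(12) = 226*(-132) - 1*12 = -29832 - 12 = -29844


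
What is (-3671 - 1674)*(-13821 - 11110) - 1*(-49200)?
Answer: 133305395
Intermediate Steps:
(-3671 - 1674)*(-13821 - 11110) - 1*(-49200) = -5345*(-24931) + 49200 = 133256195 + 49200 = 133305395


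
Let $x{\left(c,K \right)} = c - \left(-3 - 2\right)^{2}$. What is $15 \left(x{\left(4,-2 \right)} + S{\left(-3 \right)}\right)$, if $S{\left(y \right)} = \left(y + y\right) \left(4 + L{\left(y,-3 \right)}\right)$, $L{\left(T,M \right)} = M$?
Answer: $-405$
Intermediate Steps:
$x{\left(c,K \right)} = -25 + c$ ($x{\left(c,K \right)} = c - \left(-5\right)^{2} = c - 25 = -25 + c$)
$S{\left(y \right)} = 2 y$ ($S{\left(y \right)} = \left(y + y\right) \left(4 - 3\right) = 2 y 1 = 2 y$)
$15 \left(x{\left(4,-2 \right)} + S{\left(-3 \right)}\right) = 15 \left(\left(-25 + 4\right) + 2 \left(-3\right)\right) = 15 \left(-21 - 6\right) = 15 \left(-27\right) = -405$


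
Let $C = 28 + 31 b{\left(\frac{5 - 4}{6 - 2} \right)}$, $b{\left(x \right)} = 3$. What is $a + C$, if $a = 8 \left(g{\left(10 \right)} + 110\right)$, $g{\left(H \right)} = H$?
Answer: $1081$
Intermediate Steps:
$a = 960$ ($a = 8 \left(10 + 110\right) = 8 \cdot 120 = 960$)
$C = 121$ ($C = 28 + 31 \cdot 3 = 28 + 93 = 121$)
$a + C = 960 + 121 = 1081$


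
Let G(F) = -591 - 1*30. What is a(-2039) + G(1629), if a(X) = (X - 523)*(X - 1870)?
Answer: 10014237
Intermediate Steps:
G(F) = -621 (G(F) = -591 - 30 = -621)
a(X) = (-1870 + X)*(-523 + X) (a(X) = (-523 + X)*(-1870 + X) = (-1870 + X)*(-523 + X))
a(-2039) + G(1629) = (978010 + (-2039)**2 - 2393*(-2039)) - 621 = (978010 + 4157521 + 4879327) - 621 = 10014858 - 621 = 10014237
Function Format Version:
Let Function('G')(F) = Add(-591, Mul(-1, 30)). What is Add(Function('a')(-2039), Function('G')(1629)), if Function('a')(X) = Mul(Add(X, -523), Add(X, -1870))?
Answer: 10014237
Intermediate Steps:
Function('G')(F) = -621 (Function('G')(F) = Add(-591, -30) = -621)
Function('a')(X) = Mul(Add(-1870, X), Add(-523, X)) (Function('a')(X) = Mul(Add(-523, X), Add(-1870, X)) = Mul(Add(-1870, X), Add(-523, X)))
Add(Function('a')(-2039), Function('G')(1629)) = Add(Add(978010, Pow(-2039, 2), Mul(-2393, -2039)), -621) = Add(Add(978010, 4157521, 4879327), -621) = Add(10014858, -621) = 10014237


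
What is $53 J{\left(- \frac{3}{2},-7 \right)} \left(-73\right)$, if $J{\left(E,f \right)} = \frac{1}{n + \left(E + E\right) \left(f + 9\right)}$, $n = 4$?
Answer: $\frac{3869}{2} \approx 1934.5$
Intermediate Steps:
$J{\left(E,f \right)} = \frac{1}{4 + 2 E \left(9 + f\right)}$ ($J{\left(E,f \right)} = \frac{1}{4 + \left(E + E\right) \left(f + 9\right)} = \frac{1}{4 + 2 E \left(9 + f\right)}$)
$53 J{\left(- \frac{3}{2},-7 \right)} \left(-73\right) = 53 \frac{1}{2 \left(2 + 9 \left(- \frac{3}{2}\right) + - \frac{3}{2} \left(-7\right)\right)} \left(-73\right) = 53 \frac{1}{2 \left(2 + 9 \left(\left(-3\right) \frac{1}{2}\right) + \left(-3\right) \frac{1}{2} \left(-7\right)\right)} \left(-73\right) = 53 \frac{1}{2 \left(2 + 9 \left(- \frac{3}{2}\right) - - \frac{21}{2}\right)} \left(-73\right) = 53 \frac{1}{2 \left(2 - \frac{27}{2} + \frac{21}{2}\right)} \left(-73\right) = 53 \frac{1}{2 \left(-1\right)} \left(-73\right) = 53 \cdot \frac{1}{2} \left(-1\right) \left(-73\right) = 53 \left(- \frac{1}{2}\right) \left(-73\right) = \left(- \frac{53}{2}\right) \left(-73\right) = \frac{3869}{2}$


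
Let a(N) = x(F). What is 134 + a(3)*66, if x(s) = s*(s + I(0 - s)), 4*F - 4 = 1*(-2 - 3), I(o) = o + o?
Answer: 1039/8 ≈ 129.88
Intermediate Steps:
I(o) = 2*o
F = -1/4 (F = 1 + (1*(-2 - 3))/4 = 1 + (1*(-5))/4 = 1 + (1/4)*(-5) = 1 - 5/4 = -1/4 ≈ -0.25000)
x(s) = -s**2 (x(s) = s*(s + 2*(0 - s)) = s*(s + 2*(-s)) = s*(s - 2*s) = s*(-s) = -s**2)
a(N) = -1/16 (a(N) = -(-1/4)**2 = -1*1/16 = -1/16)
134 + a(3)*66 = 134 - 1/16*66 = 134 - 33/8 = 1039/8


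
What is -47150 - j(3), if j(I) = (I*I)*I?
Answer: -47177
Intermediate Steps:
j(I) = I³ (j(I) = I²*I = I³)
-47150 - j(3) = -47150 - 1*3³ = -47150 - 1*27 = -47150 - 27 = -47177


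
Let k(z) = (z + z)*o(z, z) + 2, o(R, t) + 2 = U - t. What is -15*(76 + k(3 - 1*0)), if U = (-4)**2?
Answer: -2160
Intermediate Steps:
U = 16
o(R, t) = 14 - t (o(R, t) = -2 + (16 - t) = 14 - t)
k(z) = 2 + 2*z*(14 - z) (k(z) = (z + z)*(14 - z) + 2 = (2*z)*(14 - z) + 2 = 2*z*(14 - z) + 2 = 2 + 2*z*(14 - z))
-15*(76 + k(3 - 1*0)) = -15*(76 + (2 - 2*(3 - 1*0)*(-14 + (3 - 1*0)))) = -15*(76 + (2 - 2*(3 + 0)*(-14 + (3 + 0)))) = -15*(76 + (2 - 2*3*(-14 + 3))) = -15*(76 + (2 - 2*3*(-11))) = -15*(76 + (2 + 66)) = -15*(76 + 68) = -15*144 = -2160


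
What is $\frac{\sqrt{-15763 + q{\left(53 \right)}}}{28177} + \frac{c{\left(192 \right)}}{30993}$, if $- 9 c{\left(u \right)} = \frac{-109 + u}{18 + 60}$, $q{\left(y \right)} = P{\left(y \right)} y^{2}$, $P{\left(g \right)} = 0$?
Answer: $- \frac{83}{21757086} + \frac{i \sqrt{15763}}{28177} \approx -3.8149 \cdot 10^{-6} + 0.0044558 i$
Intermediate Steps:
$q{\left(y \right)} = 0$ ($q{\left(y \right)} = 0 y^{2} = 0$)
$c{\left(u \right)} = \frac{109}{702} - \frac{u}{702}$ ($c{\left(u \right)} = - \frac{\left(-109 + u\right) \frac{1}{18 + 60}}{9} = - \frac{\left(-109 + u\right) \frac{1}{78}}{9} = - \frac{- \frac{109}{78} + \frac{u}{78}}{9} = \frac{109}{702} - \frac{u}{702}$)
$\frac{\sqrt{-15763 + q{\left(53 \right)}}}{28177} + \frac{c{\left(192 \right)}}{30993} = \frac{\sqrt{-15763 + 0}}{28177} + \frac{\frac{109}{702} - \frac{32}{117}}{30993} = \sqrt{-15763} \cdot \frac{1}{28177} + \left(\frac{109}{702} - \frac{32}{117}\right) \frac{1}{30993} = i \sqrt{15763} \cdot \frac{1}{28177} - \frac{83}{21757086} = \frac{i \sqrt{15763}}{28177} - \frac{83}{21757086} = - \frac{83}{21757086} + \frac{i \sqrt{15763}}{28177}$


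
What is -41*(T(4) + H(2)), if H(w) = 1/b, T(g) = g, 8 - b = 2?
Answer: -1025/6 ≈ -170.83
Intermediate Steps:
b = 6 (b = 8 - 1*2 = 8 - 2 = 6)
H(w) = ⅙ (H(w) = 1/6 = ⅙)
-41*(T(4) + H(2)) = -41*(4 + ⅙) = -41*25/6 = -1025/6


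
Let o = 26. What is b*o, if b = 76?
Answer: 1976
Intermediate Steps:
b*o = 76*26 = 1976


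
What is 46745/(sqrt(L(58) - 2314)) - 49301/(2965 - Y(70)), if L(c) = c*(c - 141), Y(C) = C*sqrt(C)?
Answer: -29235493/1689645 - 690214*sqrt(70)/1689645 - 46745*I*sqrt(22)/396 ≈ -20.72 - 553.67*I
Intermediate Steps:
Y(C) = C**(3/2)
L(c) = c*(-141 + c)
46745/(sqrt(L(58) - 2314)) - 49301/(2965 - Y(70)) = 46745/(sqrt(58*(-141 + 58) - 2314)) - 49301/(2965 - 70**(3/2)) = 46745/(sqrt(58*(-83) - 2314)) - 49301/(2965 - 70*sqrt(70)) = 46745/(sqrt(-4814 - 2314)) - 49301/(2965 - 70*sqrt(70)) = 46745/(sqrt(-7128)) - 49301/(2965 - 70*sqrt(70)) = 46745/((18*I*sqrt(22))) - 49301/(2965 - 70*sqrt(70)) = 46745*(-I*sqrt(22)/396) - 49301/(2965 - 70*sqrt(70)) = -46745*I*sqrt(22)/396 - 49301/(2965 - 70*sqrt(70)) = -49301/(2965 - 70*sqrt(70)) - 46745*I*sqrt(22)/396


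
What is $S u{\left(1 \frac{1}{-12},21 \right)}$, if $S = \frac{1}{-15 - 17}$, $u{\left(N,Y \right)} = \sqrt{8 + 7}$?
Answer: $- \frac{\sqrt{15}}{32} \approx -0.12103$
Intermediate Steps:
$u{\left(N,Y \right)} = \sqrt{15}$
$S = - \frac{1}{32}$ ($S = \frac{1}{-32} = - \frac{1}{32} \approx -0.03125$)
$S u{\left(1 \frac{1}{-12},21 \right)} = - \frac{\sqrt{15}}{32}$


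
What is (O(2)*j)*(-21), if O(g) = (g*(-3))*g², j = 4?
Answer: 2016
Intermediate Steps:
O(g) = -3*g³ (O(g) = (-3*g)*g² = -3*g³)
(O(2)*j)*(-21) = (-3*2³*4)*(-21) = (-3*8*4)*(-21) = -24*4*(-21) = -96*(-21) = 2016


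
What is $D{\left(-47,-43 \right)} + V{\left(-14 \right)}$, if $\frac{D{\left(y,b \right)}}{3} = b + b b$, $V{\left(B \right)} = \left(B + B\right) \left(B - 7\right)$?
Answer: $6006$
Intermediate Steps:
$V{\left(B \right)} = 2 B \left(-7 + B\right)$
$D{\left(y,b \right)} = 3 b + 3 b^{2}$ ($D{\left(y,b \right)} = 3 \left(b + b b\right) = 3 \left(b + b^{2}\right) = 3 b + 3 b^{2}$)
$D{\left(-47,-43 \right)} + V{\left(-14 \right)} = 3 \left(-43\right) \left(1 - 43\right) + 2 \left(-14\right) \left(-7 - 14\right) = 3 \left(-43\right) \left(-42\right) + 2 \left(-14\right) \left(-21\right) = 5418 + 588 = 6006$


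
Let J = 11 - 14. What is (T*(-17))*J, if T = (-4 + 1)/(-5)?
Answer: 153/5 ≈ 30.600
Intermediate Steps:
J = -3
T = ⅗ (T = -⅕*(-3) = ⅗ ≈ 0.60000)
(T*(-17))*J = ((⅗)*(-17))*(-3) = -51/5*(-3) = 153/5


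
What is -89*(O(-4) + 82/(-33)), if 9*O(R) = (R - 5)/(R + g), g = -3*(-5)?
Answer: 7565/33 ≈ 229.24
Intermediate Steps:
g = 15
O(R) = (-5 + R)/(9*(15 + R)) (O(R) = ((R - 5)/(R + 15))/9 = ((-5 + R)/(15 + R))/9 = (-5 + R)/(9*(15 + R)))
-89*(O(-4) + 82/(-33)) = -89*((-5 - 4)/(9*(15 - 4)) + 82/(-33)) = -89*((1/9)*(-9)/11 + 82*(-1/33)) = -89*((1/9)*(1/11)*(-9) - 82/33) = -89*(-1/11 - 82/33) = -89*(-85/33) = 7565/33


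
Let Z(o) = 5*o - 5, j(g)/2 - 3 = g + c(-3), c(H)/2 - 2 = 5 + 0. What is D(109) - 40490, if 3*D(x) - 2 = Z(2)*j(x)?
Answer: -120208/3 ≈ -40069.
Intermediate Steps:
c(H) = 14 (c(H) = 4 + 2*(5 + 0) = 4 + 2*5 = 4 + 10 = 14)
j(g) = 34 + 2*g (j(g) = 6 + 2*(g + 14) = 6 + 2*(14 + g) = 6 + (28 + 2*g) = 34 + 2*g)
Z(o) = -5 + 5*o
D(x) = 172/3 + 10*x/3 (D(x) = 2/3 + ((-5 + 5*2)*(34 + 2*x))/3 = 2/3 + ((-5 + 10)*(34 + 2*x))/3 = 2/3 + (5*(34 + 2*x))/3 = 2/3 + (170 + 10*x)/3 = 2/3 + (170/3 + 10*x/3) = 172/3 + 10*x/3)
D(109) - 40490 = (172/3 + (10/3)*109) - 40490 = (172/3 + 1090/3) - 40490 = 1262/3 - 40490 = -120208/3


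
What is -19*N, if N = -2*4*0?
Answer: 0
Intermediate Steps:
N = 0 (N = -8*0 = 0)
-19*N = -19*0 = 0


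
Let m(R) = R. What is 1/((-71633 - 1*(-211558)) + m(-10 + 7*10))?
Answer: 1/139985 ≈ 7.1436e-6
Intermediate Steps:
1/((-71633 - 1*(-211558)) + m(-10 + 7*10)) = 1/((-71633 - 1*(-211558)) + (-10 + 7*10)) = 1/((-71633 + 211558) + (-10 + 70)) = 1/(139925 + 60) = 1/139985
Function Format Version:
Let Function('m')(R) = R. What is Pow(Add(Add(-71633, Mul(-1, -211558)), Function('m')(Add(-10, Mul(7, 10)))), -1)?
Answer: Rational(1, 139985) ≈ 7.1436e-6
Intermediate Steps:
Pow(Add(Add(-71633, Mul(-1, -211558)), Function('m')(Add(-10, Mul(7, 10)))), -1) = Pow(Add(Add(-71633, Mul(-1, -211558)), Add(-10, Mul(7, 10))), -1) = Pow(Add(Add(-71633, 211558), Add(-10, 70)), -1) = Pow(Add(139925, 60), -1) = Pow(139985, -1) = Rational(1, 139985)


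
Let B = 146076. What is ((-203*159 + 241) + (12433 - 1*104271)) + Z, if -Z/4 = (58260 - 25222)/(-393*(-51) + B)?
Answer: -20577957158/166119 ≈ -1.2387e+5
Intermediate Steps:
Z = -132152/166119 (Z = -4*(58260 - 25222)/(-393*(-51) + 146076) = -132152/(20043 + 146076) = -132152/166119 ≈ -0.79553)
((-203*159 + 241) + (12433 - 1*104271)) + Z = ((-203*159 + 241) + (12433 - 1*104271)) - 132152/166119 = ((-32277 + 241) + (12433 - 104271)) - 132152/166119 = (-32036 - 91838) - 132152/166119 = -123874 - 132152/166119 = -20577957158/166119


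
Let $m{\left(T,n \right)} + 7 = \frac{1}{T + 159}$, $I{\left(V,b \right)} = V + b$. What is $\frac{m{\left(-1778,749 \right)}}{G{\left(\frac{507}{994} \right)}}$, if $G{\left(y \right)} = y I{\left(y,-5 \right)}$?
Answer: $\frac{3732800008}{1221125893} \approx 3.0569$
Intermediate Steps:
$m{\left(T,n \right)} = -7 + \frac{1}{159 + T}$ ($m{\left(T,n \right)} = -7 + \frac{1}{T + 159} = -7 + \frac{1}{159 + T}$)
$G{\left(y \right)} = y \left(-5 + y\right)$ ($G{\left(y \right)} = y \left(y - 5\right) = y \left(-5 + y\right)$)
$\frac{m{\left(-1778,749 \right)}}{G{\left(\frac{507}{994} \right)}} = \frac{\frac{1}{159 - 1778} \left(-1112 - -12446\right)}{\frac{507}{994} \left(-5 + \frac{507}{994}\right)} = \frac{\frac{1}{-1619} \left(-1112 + 12446\right)}{507 \cdot \frac{1}{994} \left(-5 + 507 \cdot \frac{1}{994}\right)} = \frac{\left(- \frac{1}{1619}\right) 11334}{\frac{507}{994} \left(-5 + \frac{507}{994}\right)} = - \frac{11334}{1619 \cdot \frac{507}{994} \left(- \frac{4463}{994}\right)} = - \frac{11334}{1619 \left(- \frac{2262741}{988036}\right)} = \left(- \frac{11334}{1619}\right) \left(- \frac{988036}{2262741}\right) = \frac{3732800008}{1221125893}$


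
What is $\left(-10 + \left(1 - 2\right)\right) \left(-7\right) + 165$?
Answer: $242$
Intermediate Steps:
$\left(-10 + \left(1 - 2\right)\right) \left(-7\right) + 165 = \left(-10 - 1\right) \left(-7\right) + 165 = \left(-11\right) \left(-7\right) + 165 = 77 + 165 = 242$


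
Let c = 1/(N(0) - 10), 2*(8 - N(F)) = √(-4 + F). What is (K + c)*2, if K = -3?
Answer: -34/5 + 2*I/5 ≈ -6.8 + 0.4*I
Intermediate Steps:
N(F) = 8 - √(-4 + F)/2
c = (-2 + I)/5 (c = 1/((8 - √(-4 + 0)/2) - 10) = 1/((8 - I) - 10) = 1/(-2 - I) = (-2 + I)/5 ≈ -0.4 + 0.2*I)
(K + c)*2 = (-3 + (-⅖ + I/5))*2 = (-17/5 + I/5)*2 = -34/5 + 2*I/5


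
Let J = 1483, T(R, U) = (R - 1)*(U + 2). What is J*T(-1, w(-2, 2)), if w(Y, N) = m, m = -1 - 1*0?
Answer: -2966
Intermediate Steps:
m = -1 (m = -1 + 0 = -1)
w(Y, N) = -1
T(R, U) = (-1 + R)*(2 + U)
J*T(-1, w(-2, 2)) = 1483*(-2 - 1*(-1) + 2*(-1) - 1*(-1)) = 1483*(-2 + 1 - 2 + 1) = 1483*(-2) = -2966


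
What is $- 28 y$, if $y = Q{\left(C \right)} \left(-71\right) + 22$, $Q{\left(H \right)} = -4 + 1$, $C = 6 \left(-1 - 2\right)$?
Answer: $-6580$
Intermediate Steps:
$C = -18$ ($C = 6 \left(-3\right) = -18$)
$Q{\left(H \right)} = -3$
$y = 235$ ($y = \left(-3\right) \left(-71\right) + 22 = 213 + 22 = 235$)
$- 28 y = \left(-28\right) 235 = -6580$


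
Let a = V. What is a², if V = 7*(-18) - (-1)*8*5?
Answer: 7396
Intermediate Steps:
V = -86 (V = -126 - (-1)*40 = -126 - 1*(-40) = -126 + 40 = -86)
a = -86
a² = (-86)² = 7396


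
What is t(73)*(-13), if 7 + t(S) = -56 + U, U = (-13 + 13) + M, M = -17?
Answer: 1040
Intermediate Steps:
U = -17 (U = (-13 + 13) - 17 = 0 - 17 = -17)
t(S) = -80 (t(S) = -7 + (-56 - 17) = -7 - 73 = -80)
t(73)*(-13) = -80*(-13) = 1040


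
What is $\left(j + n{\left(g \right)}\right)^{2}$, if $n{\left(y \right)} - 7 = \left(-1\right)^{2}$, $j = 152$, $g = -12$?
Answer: $25600$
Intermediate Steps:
$n{\left(y \right)} = 8$ ($n{\left(y \right)} = 7 + \left(-1\right)^{2} = 7 + 1 = 8$)
$\left(j + n{\left(g \right)}\right)^{2} = \left(152 + 8\right)^{2} = 160^{2} = 25600$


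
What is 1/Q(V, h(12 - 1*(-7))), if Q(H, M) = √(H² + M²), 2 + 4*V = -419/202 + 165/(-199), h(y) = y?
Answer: 160792*√9372169451753/9372169451753 ≈ 0.052522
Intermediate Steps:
V = -197107/160792 (V = -½ + (-419/202 + 165/(-199))/4 = -½ + (-419*1/202 + 165*(-1/199))/4 = -½ + (-419/202 - 165/199)/4 = -½ + (¼)*(-116711/40198) = -½ - 116711/160792 = -197107/160792 ≈ -1.2259)
1/Q(V, h(12 - 1*(-7))) = 1/(√((-197107/160792)² + (12 - 1*(-7))²)) = 1/(√(38851169449/25854067264 + (12 + 7)²)) = 1/(√(38851169449/25854067264 + 19²)) = 1/(√(38851169449/25854067264 + 361)) = 1/(√(9372169451753/25854067264)) = 1/(√9372169451753/160792) = 160792*√9372169451753/9372169451753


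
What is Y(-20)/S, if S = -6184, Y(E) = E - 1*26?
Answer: 23/3092 ≈ 0.0074385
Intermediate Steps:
Y(E) = -26 + E (Y(E) = E - 26 = -26 + E)
Y(-20)/S = (-26 - 20)/(-6184) = -46*(-1/6184) = 23/3092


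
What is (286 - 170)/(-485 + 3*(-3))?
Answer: -58/247 ≈ -0.23482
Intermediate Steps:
(286 - 170)/(-485 + 3*(-3)) = 116/(-485 - 9) = 116/(-494) = 116*(-1/494) = -58/247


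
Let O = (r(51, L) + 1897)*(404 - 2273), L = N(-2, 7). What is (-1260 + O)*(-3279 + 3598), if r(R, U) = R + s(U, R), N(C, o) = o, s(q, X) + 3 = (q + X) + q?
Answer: -1198786050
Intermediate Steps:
s(q, X) = -3 + X + 2*q (s(q, X) = -3 + ((q + X) + q) = -3 + ((X + q) + q) = -3 + (X + 2*q) = -3 + X + 2*q)
L = 7
r(R, U) = -3 + 2*R + 2*U (r(R, U) = R + (-3 + R + 2*U) = -3 + 2*R + 2*U)
O = -3756690 (O = ((-3 + 2*51 + 2*7) + 1897)*(404 - 2273) = ((-3 + 102 + 14) + 1897)*(-1869) = (113 + 1897)*(-1869) = 2010*(-1869) = -3756690)
(-1260 + O)*(-3279 + 3598) = (-1260 - 3756690)*(-3279 + 3598) = -3757950*319 = -1198786050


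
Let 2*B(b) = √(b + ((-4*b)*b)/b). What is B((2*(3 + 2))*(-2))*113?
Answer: 113*√15 ≈ 437.65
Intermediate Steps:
B(b) = √3*√(-b)/2 (B(b) = √(b + ((-4*b)*b)/b)/2 = √(b + (-4*b²)/b)/2 = √(b - 4*b)/2 = √(-3*b)/2 = (√3*√(-b))/2 = √3*√(-b)/2)
B((2*(3 + 2))*(-2))*113 = (√3*√(-2*(3 + 2)*(-2))/2)*113 = (√3*√(-2*5*(-2))/2)*113 = (√3*√(-10*(-2))/2)*113 = (√3*√(-1*(-20))/2)*113 = (√3*√20/2)*113 = (√3*(2*√5)/2)*113 = √15*113 = 113*√15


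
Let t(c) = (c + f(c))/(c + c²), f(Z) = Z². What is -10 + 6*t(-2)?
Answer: -4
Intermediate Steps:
t(c) = 1 (t(c) = (c + c²)/(c + c²) = 1)
-10 + 6*t(-2) = -10 + 6*1 = -10 + 6 = -4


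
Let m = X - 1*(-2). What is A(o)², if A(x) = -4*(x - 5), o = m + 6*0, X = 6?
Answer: 144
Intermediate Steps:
m = 8 (m = 6 - 1*(-2) = 6 + 2 = 8)
o = 8 (o = 8 + 6*0 = 8 + 0 = 8)
A(x) = 20 - 4*x (A(x) = -4*(-5 + x) = 20 - 4*x)
A(o)² = (20 - 4*8)² = (20 - 32)² = (-12)² = 144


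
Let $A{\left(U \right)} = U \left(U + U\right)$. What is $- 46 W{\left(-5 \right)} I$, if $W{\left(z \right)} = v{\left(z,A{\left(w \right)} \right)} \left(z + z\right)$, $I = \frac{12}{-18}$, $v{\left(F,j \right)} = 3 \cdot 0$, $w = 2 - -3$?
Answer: $0$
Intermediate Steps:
$w = 5$ ($w = 2 + 3 = 5$)
$A{\left(U \right)} = 2 U^{2}$ ($A{\left(U \right)} = U 2 U = 2 U^{2}$)
$v{\left(F,j \right)} = 0$
$I = - \frac{2}{3}$ ($I = 12 \left(- \frac{1}{18}\right) = - \frac{2}{3} \approx -0.66667$)
$W{\left(z \right)} = 0$ ($W{\left(z \right)} = 0 \left(z + z\right) = 0 \cdot 2 z = 0$)
$- 46 W{\left(-5 \right)} I = \left(-46\right) 0 \left(- \frac{2}{3}\right) = 0 \left(- \frac{2}{3}\right) = 0$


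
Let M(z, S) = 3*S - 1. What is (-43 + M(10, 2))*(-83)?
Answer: 3154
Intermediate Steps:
M(z, S) = -1 + 3*S
(-43 + M(10, 2))*(-83) = (-43 + (-1 + 3*2))*(-83) = (-43 + (-1 + 6))*(-83) = (-43 + 5)*(-83) = -38*(-83) = 3154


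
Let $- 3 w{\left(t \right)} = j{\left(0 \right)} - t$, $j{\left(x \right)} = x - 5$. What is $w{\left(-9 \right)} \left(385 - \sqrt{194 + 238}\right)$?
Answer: $- \frac{1540}{3} + 16 \sqrt{3} \approx -485.62$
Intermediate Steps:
$j{\left(x \right)} = -5 + x$ ($j{\left(x \right)} = x - 5 = -5 + x$)
$w{\left(t \right)} = \frac{5}{3} + \frac{t}{3}$ ($w{\left(t \right)} = - \frac{\left(-5 + 0\right) - t}{3} = - \frac{-5 - t}{3} = \frac{5}{3} + \frac{t}{3}$)
$w{\left(-9 \right)} \left(385 - \sqrt{194 + 238}\right) = \left(\frac{5}{3} + \frac{1}{3} \left(-9\right)\right) \left(385 - \sqrt{194 + 238}\right) = \left(\frac{5}{3} - 3\right) \left(385 - \sqrt{432}\right) = - \frac{4 \left(385 - 12 \sqrt{3}\right)}{3} = - \frac{1540}{3} + 16 \sqrt{3}$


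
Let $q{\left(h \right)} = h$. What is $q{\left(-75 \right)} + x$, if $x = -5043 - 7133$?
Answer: $-12251$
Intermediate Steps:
$x = -12176$ ($x = -5043 - 7133 = -12176$)
$q{\left(-75 \right)} + x = -75 - 12176 = -12251$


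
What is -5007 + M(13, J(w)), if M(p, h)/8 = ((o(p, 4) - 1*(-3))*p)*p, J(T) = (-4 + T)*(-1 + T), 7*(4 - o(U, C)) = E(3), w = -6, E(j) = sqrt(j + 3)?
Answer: 4457 - 1352*sqrt(6)/7 ≈ 3983.9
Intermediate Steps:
E(j) = sqrt(3 + j)
o(U, C) = 4 - sqrt(6)/7 (o(U, C) = 4 - sqrt(3 + 3)/7 = 4 - sqrt(6)/7)
J(T) = (-1 + T)*(-4 + T)
M(p, h) = 8*p**2*(7 - sqrt(6)/7) (M(p, h) = 8*((((4 - sqrt(6)/7) - 1*(-3))*p)*p) = 8*((((4 - sqrt(6)/7) + 3)*p)*p) = 8*(((7 - sqrt(6)/7)*p)*p) = 8*((p*(7 - sqrt(6)/7))*p) = 8*(p**2*(7 - sqrt(6)/7)) = 8*p**2*(7 - sqrt(6)/7))
-5007 + M(13, J(w)) = -5007 + (8/7)*13**2*(49 - sqrt(6)) = -5007 + (8/7)*169*(49 - sqrt(6)) = -5007 + (9464 - 1352*sqrt(6)/7) = 4457 - 1352*sqrt(6)/7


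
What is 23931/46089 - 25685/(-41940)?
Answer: 5401141/4772772 ≈ 1.1317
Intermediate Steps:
23931/46089 - 25685/(-41940) = 23931*(1/46089) - 25685*(-1/41940) = 2659/5121 + 5137/8388 = 5401141/4772772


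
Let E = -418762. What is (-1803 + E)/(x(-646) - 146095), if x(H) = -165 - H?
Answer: 420565/145614 ≈ 2.8882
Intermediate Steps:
(-1803 + E)/(x(-646) - 146095) = (-1803 - 418762)/((-165 - 1*(-646)) - 146095) = -420565/((-165 + 646) - 146095) = -420565/(481 - 146095) = -420565/(-145614) = -420565*(-1/145614) = 420565/145614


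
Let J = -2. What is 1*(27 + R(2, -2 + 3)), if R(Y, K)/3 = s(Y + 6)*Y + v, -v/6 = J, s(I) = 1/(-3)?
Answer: 61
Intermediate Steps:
s(I) = -⅓
v = 12 (v = -6*(-2) = 12)
R(Y, K) = 36 - Y (R(Y, K) = 3*(-Y/3 + 12) = 3*(12 - Y/3) = 36 - Y)
1*(27 + R(2, -2 + 3)) = 1*(27 + (36 - 1*2)) = 1*(27 + (36 - 2)) = 1*(27 + 34) = 1*61 = 61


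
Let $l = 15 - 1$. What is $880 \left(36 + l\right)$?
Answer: $44000$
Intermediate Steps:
$l = 14$
$880 \left(36 + l\right) = 880 \left(36 + 14\right) = 880 \cdot 50 = 44000$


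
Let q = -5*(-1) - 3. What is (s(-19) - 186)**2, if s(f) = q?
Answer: 33856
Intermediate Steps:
q = 2 (q = 5 - 3 = 2)
s(f) = 2
(s(-19) - 186)**2 = (2 - 186)**2 = (-184)**2 = 33856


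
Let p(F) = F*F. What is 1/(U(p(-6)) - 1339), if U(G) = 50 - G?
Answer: -1/1325 ≈ -0.00075472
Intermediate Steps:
p(F) = F²
1/(U(p(-6)) - 1339) = 1/((50 - 1*(-6)²) - 1339) = 1/((50 - 1*36) - 1339) = 1/((50 - 36) - 1339) = 1/(14 - 1339) = 1/(-1325) = -1/1325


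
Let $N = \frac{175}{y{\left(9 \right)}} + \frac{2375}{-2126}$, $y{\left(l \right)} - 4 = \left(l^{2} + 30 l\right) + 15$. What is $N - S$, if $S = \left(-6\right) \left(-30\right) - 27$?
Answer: $- \frac{6042978}{39331} \approx -153.64$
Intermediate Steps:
$y{\left(l \right)} = 19 + l^{2} + 30 l$ ($y{\left(l \right)} = 4 + \left(\left(l^{2} + 30 l\right) + 15\right) = 4 + \left(15 + l^{2} + 30 l\right) = 19 + l^{2} + 30 l$)
$N = - \frac{25335}{39331}$ ($N = \frac{175}{19 + 9^{2} + 30 \cdot 9} + \frac{2375}{-2126} = \frac{175}{19 + 81 + 270} + 2375 \left(- \frac{1}{2126}\right) = \frac{175}{370} - \frac{2375}{2126} = 175 \cdot \frac{1}{370} - \frac{2375}{2126} = \frac{35}{74} - \frac{2375}{2126} = - \frac{25335}{39331} \approx -0.64415$)
$S = 153$ ($S = 180 - 27 = 153$)
$N - S = - \frac{25335}{39331} - 153 = - \frac{6042978}{39331}$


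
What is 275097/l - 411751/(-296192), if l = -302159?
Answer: 3302518445/6884390656 ≈ 0.47971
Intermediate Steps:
275097/l - 411751/(-296192) = 275097/(-302159) - 411751/(-296192) = 275097*(-1/302159) - 411751*(-1/296192) = -275097/302159 + 411751/296192 = 3302518445/6884390656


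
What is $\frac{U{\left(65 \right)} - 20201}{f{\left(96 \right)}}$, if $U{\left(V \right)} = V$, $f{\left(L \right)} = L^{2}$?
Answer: $- \frac{839}{384} \approx -2.1849$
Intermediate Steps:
$\frac{U{\left(65 \right)} - 20201}{f{\left(96 \right)}} = \frac{65 - 20201}{96^{2}} = - \frac{20136}{9216} = \left(-20136\right) \frac{1}{9216} = - \frac{839}{384}$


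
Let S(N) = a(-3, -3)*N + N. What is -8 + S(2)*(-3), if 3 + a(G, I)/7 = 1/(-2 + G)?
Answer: 602/5 ≈ 120.40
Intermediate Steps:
a(G, I) = -21 + 7/(-2 + G)
S(N) = -107*N/5 (S(N) = (7*(7 - 3*(-3))/(-2 - 3))*N + N = (7*(7 + 9)/(-5))*N + N = (7*(-⅕)*16)*N + N = -112*N/5 + N = -107*N/5)
-8 + S(2)*(-3) = -8 - 107/5*2*(-3) = -8 - 214/5*(-3) = -8 + 642/5 = 602/5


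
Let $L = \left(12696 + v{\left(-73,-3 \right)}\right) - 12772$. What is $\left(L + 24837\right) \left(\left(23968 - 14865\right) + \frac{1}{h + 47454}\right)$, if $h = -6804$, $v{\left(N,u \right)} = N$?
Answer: $\frac{4567736123144}{20325} \approx 2.2473 \cdot 10^{8}$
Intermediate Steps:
$L = -149$ ($L = \left(12696 - 73\right) - 12772 = 12623 - 12772 = -149$)
$\left(L + 24837\right) \left(\left(23968 - 14865\right) + \frac{1}{h + 47454}\right) = \left(-149 + 24837\right) \left(\left(23968 - 14865\right) + \frac{1}{-6804 + 47454}\right) = 24688 \left(\left(23968 - 14865\right) + \frac{1}{40650}\right) = 24688 \left(9103 + \frac{1}{40650}\right) = 24688 \cdot \frac{370036951}{40650} = \frac{4567736123144}{20325}$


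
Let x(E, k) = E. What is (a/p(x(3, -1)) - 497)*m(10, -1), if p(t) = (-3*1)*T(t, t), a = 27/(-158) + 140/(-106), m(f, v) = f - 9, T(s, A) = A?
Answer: -37444411/75366 ≈ -496.83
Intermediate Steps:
m(f, v) = -9 + f
a = -12491/8374 (a = 27*(-1/158) + 140*(-1/106) = -27/158 - 70/53 = -12491/8374 ≈ -1.4916)
p(t) = -3*t (p(t) = (-3*1)*t = -3*t)
(a/p(x(3, -1)) - 497)*m(10, -1) = (-12491/(8374*((-3*3))) - 497)*(-9 + 10) = (-12491/8374/(-9) - 497)*1 = (-12491/8374*(-1/9) - 497)*1 = (12491/75366 - 497)*1 = -37444411/75366*1 = -37444411/75366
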